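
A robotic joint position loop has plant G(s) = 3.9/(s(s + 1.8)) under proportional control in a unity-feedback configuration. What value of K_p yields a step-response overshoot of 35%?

From %OS = 100·exp(−πζ/√(1−ζ²)) = 35%, ζ = −ln(0.35)/√(π²+ln²(0.35)) = 0.3169.
Characteristic equation s² + 1.8s + 3.9K_p = 0 gives ζ = 1.8/(2√(3.9K_p)).
Setting ζ = 0.3169: √(3.9K_p) = 1.8/(2·0.3169) = 2.84, so K_p = 8.064/3.9 = 2.07.

K_p = 2.07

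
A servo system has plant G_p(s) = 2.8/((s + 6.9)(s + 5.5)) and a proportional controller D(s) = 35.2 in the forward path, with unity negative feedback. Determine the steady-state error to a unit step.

The loop is type 0. Static position error constant K_pos = D(0)·G_p(0) = 35.2·0.07378 = 2.597.
Steady-state error to a unit step: e_ss = 1/(1+K_pos) = 1/3.597 = 0.278.

0.278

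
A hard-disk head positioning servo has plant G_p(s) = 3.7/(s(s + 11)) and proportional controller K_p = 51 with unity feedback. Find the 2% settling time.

T_s ≈ 0.727 s

From 1 + K_pG_p(s) = 0: s² + 11s + 188.7 = 0 ⇒ ω_n = 13.74, ζ = 0.4004.
2% settling time T_s ≈ 4/(ζω_n) = 4/5.5 = 0.727 s.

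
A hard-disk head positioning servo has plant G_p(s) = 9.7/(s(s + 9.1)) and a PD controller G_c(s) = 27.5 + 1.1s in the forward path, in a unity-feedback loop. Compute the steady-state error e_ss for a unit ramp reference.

The loop has one pole at the origin (type 1). Velocity error constant K_v = lim_{s→0} s·G_c(s)G_p(s) = 27.5·9.7/9.1 = 29.31.
Steady-state error to a unit ramp: e_ss = 1/K_v = 0.0341.

0.0341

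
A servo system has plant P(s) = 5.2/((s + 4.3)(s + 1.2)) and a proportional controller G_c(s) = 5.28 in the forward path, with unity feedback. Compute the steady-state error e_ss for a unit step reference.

0.158

The loop is type 0. Static position error constant K_pos = G_c(0)·P(0) = 5.28·1.008 = 5.321.
Steady-state error to a unit step: e_ss = 1/(1+K_pos) = 1/6.321 = 0.158.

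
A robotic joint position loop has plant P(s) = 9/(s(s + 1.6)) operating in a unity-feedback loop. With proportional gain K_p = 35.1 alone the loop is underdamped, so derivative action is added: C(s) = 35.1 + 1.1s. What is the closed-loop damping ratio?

ζ = 0.324

Forward path: (35.1 + 1.1s)·9/(s(s+1.6)). The closed-loop characteristic equation is s² + (1.6 + 9·1.1)s + 9·35.1 = 0.
That is s² + 11.5s + 315.9 = 0, so ω_n = 17.77 rad/s and ζ = 11.5/(2·17.77) = 0.3235.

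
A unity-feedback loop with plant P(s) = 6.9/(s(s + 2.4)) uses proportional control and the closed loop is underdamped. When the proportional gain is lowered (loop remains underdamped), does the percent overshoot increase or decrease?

decrease

ζ = 2.4/(2√(6.9K_p)) rises as K_p falls; higher damping means less overshoot.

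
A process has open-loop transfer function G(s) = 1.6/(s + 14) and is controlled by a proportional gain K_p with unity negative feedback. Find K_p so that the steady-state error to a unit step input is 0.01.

The loop is type 0, so e_ss(step) = 1/(1 + K_pos) with K_pos = K_p·G(0).
G(0) = 0.1143. Require 1/(1 + K_p·0.1143) = 0.01, so 1 + 0.1143·K_p = 100.
K_p = (100 − 1)/0.1143 = 866.

K_p = 866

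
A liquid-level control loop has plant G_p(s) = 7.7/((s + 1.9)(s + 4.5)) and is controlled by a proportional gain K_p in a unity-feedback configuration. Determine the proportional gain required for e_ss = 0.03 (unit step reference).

For a type-0 loop with proportional control, e_ss = 1/(1 + K_p·G_p(0)).
G_p(0) = 0.9006. Require 1/(1 + K_p·0.9006) = 0.03, so 1 + 0.9006·K_p = 33.33.
K_p = (33.33 − 1)/0.9006 = 35.9.

K_p = 35.9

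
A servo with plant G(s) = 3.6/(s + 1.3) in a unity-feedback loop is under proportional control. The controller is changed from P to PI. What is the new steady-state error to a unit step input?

0

The integrator makes K_pos = lim_{s→0} C(s)G(s) infinite, so e_ss = 1/(1+K_pos) = 0.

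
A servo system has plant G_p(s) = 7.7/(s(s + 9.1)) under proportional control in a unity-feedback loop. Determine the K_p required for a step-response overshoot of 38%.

K_p = 31

From %OS = 100·exp(−πζ/√(1−ζ²)) = 38%, ζ = −ln(0.38)/√(π²+ln²(0.38)) = 0.2943.
Characteristic equation s² + 9.1s + 7.7K_p = 0 gives ζ = 9.1/(2√(7.7K_p)).
Setting ζ = 0.2943: √(7.7K_p) = 9.1/(2·0.2943) = 15.46, so K_p = 238.9/7.7 = 31.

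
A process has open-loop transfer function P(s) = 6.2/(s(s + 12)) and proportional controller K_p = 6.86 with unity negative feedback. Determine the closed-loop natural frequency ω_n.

1 + K_p·P(s) = 0 gives s² + 12s + 42.53 = 0.
So ω_n² = 42.53 ⇒ ω_n = 6.522 rad/s, and ζ = 12/(2ω_n) = 0.92.

ω_n = 6.52 rad/s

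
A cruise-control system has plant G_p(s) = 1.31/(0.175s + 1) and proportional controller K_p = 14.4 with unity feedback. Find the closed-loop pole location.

Closed loop: T(s) = K_p·G_p/(1+K_p·G_p) = 18.86/(0.175s + 1 + 18.86), with pole at s = −(1 + 18.86)/0.175 = −113.5.

s = -113.5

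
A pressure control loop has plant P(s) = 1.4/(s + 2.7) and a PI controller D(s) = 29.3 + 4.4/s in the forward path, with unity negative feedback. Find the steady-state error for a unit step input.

0

The open loop D(s)P(s) has a pole at the origin (type 1), so the static position error constant is infinite and e_ss = 1/(1+∞) = 0.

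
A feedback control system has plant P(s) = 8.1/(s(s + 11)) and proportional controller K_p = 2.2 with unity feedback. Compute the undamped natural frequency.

The closed-loop denominator is s(s+11) + 2.2·8.1 = s² + 11s + 17.82.
So ω_n² = 17.82 ⇒ ω_n = 4.221 rad/s, and ζ = 11/(2ω_n) = 1.3.

ω_n = 4.22 rad/s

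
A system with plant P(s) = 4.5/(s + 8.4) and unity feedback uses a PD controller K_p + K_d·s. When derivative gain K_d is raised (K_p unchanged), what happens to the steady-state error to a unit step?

unchanged

At s = 0 the derivative term contributes nothing: C(0) = K_p regardless of K_d, so K_pos = K_p·P(0) and e_ss are unchanged.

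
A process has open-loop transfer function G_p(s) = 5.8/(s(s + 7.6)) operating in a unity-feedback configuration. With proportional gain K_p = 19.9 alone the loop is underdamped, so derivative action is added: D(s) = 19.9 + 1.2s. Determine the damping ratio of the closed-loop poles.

Forward path: (19.9 + 1.2s)·5.8/(s(s+7.6)). The closed-loop characteristic equation is s² + (7.6 + 5.8·1.2)s + 5.8·19.9 = 0.
That is s² + 14.56s + 115.4 = 0, so ω_n = 10.74 rad/s and ζ = 14.56/(2·10.74) = 0.6776.

ζ = 0.678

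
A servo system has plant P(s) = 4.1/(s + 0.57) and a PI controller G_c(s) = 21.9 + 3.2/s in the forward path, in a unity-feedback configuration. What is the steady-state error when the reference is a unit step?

The open loop G_c(s)P(s) has a pole at the origin (type 1), so the static position error constant is infinite and e_ss = 1/(1+∞) = 0.

0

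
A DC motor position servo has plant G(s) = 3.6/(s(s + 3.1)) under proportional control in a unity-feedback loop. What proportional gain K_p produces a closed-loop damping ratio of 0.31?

Closed-loop characteristic equation: s² + 3.1s + K_p·3.6 = 0.
So ω_n = √(3.6K_p) and 2ζω_n = 3.1, giving ζ = 3.1/(2√(3.6K_p)).
Setting ζ = 0.31: √(3.6K_p) = 3.1/(2·0.31) = 5, so K_p = 25/3.6 = 6.94.

K_p = 6.94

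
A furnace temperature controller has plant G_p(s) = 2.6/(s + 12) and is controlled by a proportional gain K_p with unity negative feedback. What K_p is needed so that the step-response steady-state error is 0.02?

K_p = 226

The loop is type 0, so e_ss(step) = 1/(1 + K_pos) with K_pos = K_p·G_p(0).
G_p(0) = 0.2167. Require 1/(1 + K_p·0.2167) = 0.02, so 1 + 0.2167·K_p = 50.
K_p = (50 − 1)/0.2167 = 226.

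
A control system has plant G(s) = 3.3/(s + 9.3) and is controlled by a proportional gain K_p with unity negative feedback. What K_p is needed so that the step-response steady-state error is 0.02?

The loop is type 0, so e_ss(step) = 1/(1 + K_pos) with K_pos = K_p·G(0).
G(0) = 0.3548. Require 1/(1 + K_p·0.3548) = 0.02, so 1 + 0.3548·K_p = 50.
K_p = (50 − 1)/0.3548 = 138.

K_p = 138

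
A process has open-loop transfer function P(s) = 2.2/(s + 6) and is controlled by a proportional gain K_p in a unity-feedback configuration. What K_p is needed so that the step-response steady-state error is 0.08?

Steady-state error for a unit step on this type-0 loop is 1/(1 + K_p·P(0)).
P(0) = 0.3667. Require 1/(1 + K_p·0.3667) = 0.08, so 1 + 0.3667·K_p = 12.5.
K_p = (12.5 − 1)/0.3667 = 31.4.

K_p = 31.4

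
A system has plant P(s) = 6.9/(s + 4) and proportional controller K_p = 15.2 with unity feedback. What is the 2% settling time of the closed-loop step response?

Closed-loop transfer function: T(s) = K_p·P(s)/(1 + K_p·P(s)) = 104.9/(s + 4 + 104.9) = 104.9/(s + 108.9).
Time constant τ = 1/108.9 = 0.009184 s, so the 2% settling time is about 4τ = 0.0367 s.

T_s ≈ 0.0367 s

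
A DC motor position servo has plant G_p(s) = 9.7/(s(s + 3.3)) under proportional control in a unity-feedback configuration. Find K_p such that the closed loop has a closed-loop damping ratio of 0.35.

K_p = 2.29

Closed-loop characteristic equation: s² + 3.3s + K_p·9.7 = 0.
So ω_n = √(9.7K_p) and 2ζω_n = 3.3, giving ζ = 3.3/(2√(9.7K_p)).
Setting ζ = 0.35: √(9.7K_p) = 3.3/(2·0.35) = 4.714, so K_p = 22.22/9.7 = 2.29.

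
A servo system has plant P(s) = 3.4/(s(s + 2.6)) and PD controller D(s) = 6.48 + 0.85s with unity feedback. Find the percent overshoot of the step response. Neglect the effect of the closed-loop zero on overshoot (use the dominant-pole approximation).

Forward path: (6.48 + 0.85s)·3.4/(s(s+2.6)). The closed-loop characteristic equation is s² + (2.6 + 3.4·0.85)s + 3.4·6.48 = 0.
That is s² + 5.49s + 22.03 = 0, so ω_n = 4.694 rad/s and ζ = 5.49/(2·4.694) = 0.5848.
%OS = 100·exp(−πζ/√(1−ζ²)) = 10.4%.

10.4%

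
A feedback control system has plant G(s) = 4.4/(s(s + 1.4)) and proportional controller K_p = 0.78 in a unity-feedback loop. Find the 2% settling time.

T_s ≈ 5.71 s

Closed-loop characteristic equation: s² + 1.4s + 3.432 = 0, so ω_n = 1.853 rad/s and ζ = 1.4/(2·1.853) = 0.3779.
2% settling time T_s ≈ 4/(ζω_n) = 4/0.7 = 5.71 s.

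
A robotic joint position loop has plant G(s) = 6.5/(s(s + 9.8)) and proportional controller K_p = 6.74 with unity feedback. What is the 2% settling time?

From 1 + K_pG(s) = 0: s² + 9.8s + 43.81 = 0 ⇒ ω_n = 6.619, ζ = 0.7403.
2% settling time T_s ≈ 4/(ζω_n) = 4/4.9 = 0.816 s.

T_s ≈ 0.816 s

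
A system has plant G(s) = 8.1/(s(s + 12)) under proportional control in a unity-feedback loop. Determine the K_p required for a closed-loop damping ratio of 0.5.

Closed-loop characteristic equation: s² + 12s + K_p·8.1 = 0.
So ω_n = √(8.1K_p) and 2ζω_n = 12, giving ζ = 12/(2√(8.1K_p)).
Setting ζ = 0.5: √(8.1K_p) = 12/(2·0.5) = 12, so K_p = 144/8.1 = 17.8.

K_p = 17.8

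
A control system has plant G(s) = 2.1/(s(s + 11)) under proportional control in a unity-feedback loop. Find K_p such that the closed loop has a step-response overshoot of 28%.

K_p = 102

From %OS = 100·exp(−πζ/√(1−ζ²)) = 28%, ζ = −ln(0.28)/√(π²+ln²(0.28)) = 0.3755.
Characteristic equation s² + 11s + 2.1K_p = 0 gives ζ = 11/(2√(2.1K_p)).
Setting ζ = 0.3755: √(2.1K_p) = 11/(2·0.3755) = 14.65, so K_p = 214.5/2.1 = 102.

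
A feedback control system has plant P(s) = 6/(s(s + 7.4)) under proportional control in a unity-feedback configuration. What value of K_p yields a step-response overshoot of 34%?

From %OS = 100·exp(−πζ/√(1−ζ²)) = 34%, ζ = −ln(0.34)/√(π²+ln²(0.34)) = 0.3248.
Characteristic equation s² + 7.4s + 6K_p = 0 gives ζ = 7.4/(2√(6K_p)).
Setting ζ = 0.3248: √(6K_p) = 7.4/(2·0.3248) = 11.39, so K_p = 129.8/6 = 21.6.

K_p = 21.6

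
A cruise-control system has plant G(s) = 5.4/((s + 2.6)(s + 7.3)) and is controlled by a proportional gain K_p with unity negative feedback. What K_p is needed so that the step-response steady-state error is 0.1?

K_p = 31.6

Steady-state error for a unit step on this type-0 loop is 1/(1 + K_p·G(0)).
G(0) = 0.2845. Require 1/(1 + K_p·0.2845) = 0.1, so 1 + 0.2845·K_p = 10.
K_p = (10 − 1)/0.2845 = 31.6.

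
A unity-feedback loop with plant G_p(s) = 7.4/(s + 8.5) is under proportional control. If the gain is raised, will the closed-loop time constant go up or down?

The closed-loop bandwidth 8.5+K_p·7.4 grows with K_p, so τ shrinks.

decrease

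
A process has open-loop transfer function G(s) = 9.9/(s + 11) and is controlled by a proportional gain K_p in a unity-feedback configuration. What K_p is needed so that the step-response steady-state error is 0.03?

K_p = 35.9

The loop is type 0, so e_ss(step) = 1/(1 + K_pos) with K_pos = K_p·G(0).
G(0) = 0.9. Require 1/(1 + K_p·0.9) = 0.03, so 1 + 0.9·K_p = 33.33.
K_p = (33.33 − 1)/0.9 = 35.9.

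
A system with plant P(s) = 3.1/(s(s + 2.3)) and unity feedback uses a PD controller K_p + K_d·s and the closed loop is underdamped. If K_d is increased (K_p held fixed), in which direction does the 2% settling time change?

decrease

Characteristic equation s² + (2.3 + 3.1K_d)s + 3.1K_p = 0: raising K_d increases ζω_n = (2.3+3.1K_d)/2 while the loop stays underdamped, so T_s ≈ 4/(ζω_n) decreases.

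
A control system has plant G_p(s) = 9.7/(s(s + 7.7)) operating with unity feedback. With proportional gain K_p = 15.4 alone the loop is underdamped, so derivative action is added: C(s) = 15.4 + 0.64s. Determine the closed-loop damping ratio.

ζ = 0.569

Forward path: (15.4 + 0.64s)·9.7/(s(s+7.7)). The closed-loop characteristic equation is s² + (7.7 + 9.7·0.64)s + 9.7·15.4 = 0.
That is s² + 13.91s + 149.4 = 0, so ω_n = 12.22 rad/s and ζ = 13.91/(2·12.22) = 0.569.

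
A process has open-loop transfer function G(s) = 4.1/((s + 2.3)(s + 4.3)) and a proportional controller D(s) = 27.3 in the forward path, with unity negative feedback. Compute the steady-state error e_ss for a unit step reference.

The loop is type 0. Static position error constant K_pos = D(0)·G(0) = 27.3·0.4146 = 11.32.
Steady-state error to a unit step: e_ss = 1/(1+K_pos) = 1/12.32 = 0.0812.

0.0812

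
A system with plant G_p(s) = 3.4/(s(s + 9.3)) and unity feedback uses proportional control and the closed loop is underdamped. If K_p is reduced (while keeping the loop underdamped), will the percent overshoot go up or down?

decrease

ζ = 9.3/(2√(3.4K_p)) rises as K_p falls; higher damping means less overshoot.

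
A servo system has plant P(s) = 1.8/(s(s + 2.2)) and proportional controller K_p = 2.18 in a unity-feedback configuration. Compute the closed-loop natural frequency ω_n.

With unity feedback the closed-loop characteristic equation is s² + 2.2s + 2.18·1.8 = s² + 2.2s + 3.924 = 0.
Matching s² + 2ζω_n s + ω_n²: ω_n = √3.924 = 1.981 rad/s and 2ζω_n = 2.2, so ζ = 2.2/(2·1.981) = 0.555.

ω_n = 1.98 rad/s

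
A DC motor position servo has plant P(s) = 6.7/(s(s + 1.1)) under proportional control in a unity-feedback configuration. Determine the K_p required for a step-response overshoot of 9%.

K_p = 0.122

From %OS = 100·exp(−πζ/√(1−ζ²)) = 9%, ζ = −ln(0.09)/√(π²+ln²(0.09)) = 0.6083.
Characteristic equation s² + 1.1s + 6.7K_p = 0 gives ζ = 1.1/(2√(6.7K_p)).
Setting ζ = 0.6083: √(6.7K_p) = 1.1/(2·0.6083) = 0.9041, so K_p = 0.8174/6.7 = 0.122.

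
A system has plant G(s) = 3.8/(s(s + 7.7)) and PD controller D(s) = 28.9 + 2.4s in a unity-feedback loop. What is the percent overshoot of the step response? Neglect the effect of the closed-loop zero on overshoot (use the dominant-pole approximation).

Forward path: (28.9 + 2.4s)·3.8/(s(s+7.7)). The closed-loop characteristic equation is s² + (7.7 + 3.8·2.4)s + 3.8·28.9 = 0.
That is s² + 16.82s + 109.8 = 0, so ω_n = 10.48 rad/s and ζ = 16.82/(2·10.48) = 0.8025.
%OS = 100·exp(−πζ/√(1−ζ²)) = 1.46%.

1.46%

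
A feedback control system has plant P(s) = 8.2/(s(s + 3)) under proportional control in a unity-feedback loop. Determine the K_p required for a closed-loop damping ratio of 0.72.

K_p = 0.529

Closed-loop characteristic equation: s² + 3s + K_p·8.2 = 0.
So ω_n = √(8.2K_p) and 2ζω_n = 3, giving ζ = 3/(2√(8.2K_p)).
Setting ζ = 0.72: √(8.2K_p) = 3/(2·0.72) = 2.083, so K_p = 4.34/8.2 = 0.529.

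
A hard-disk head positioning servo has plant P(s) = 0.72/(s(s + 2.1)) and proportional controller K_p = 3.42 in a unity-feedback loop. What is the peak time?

T_p = 2.69 s

The closed-loop denominator s² + 2.1s + 2.462 gives ω_n = √2.462 = 1.569 and ζ = 2.1/(2ω_n) = 0.6691.
Damped frequency ω_d = ω_n√(1−ζ²) = 1.166 rad/s, so peak time T_p = π/ω_d = 2.69 s.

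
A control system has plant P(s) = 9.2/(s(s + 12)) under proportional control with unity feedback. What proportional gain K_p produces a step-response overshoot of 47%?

From %OS = 100·exp(−πζ/√(1−ζ²)) = 47%, ζ = −ln(0.47)/√(π²+ln²(0.47)) = 0.2337.
Characteristic equation s² + 12s + 9.2K_p = 0 gives ζ = 12/(2√(9.2K_p)).
Setting ζ = 0.2337: √(9.2K_p) = 12/(2·0.2337) = 25.68, so K_p = 659.3/9.2 = 71.7.

K_p = 71.7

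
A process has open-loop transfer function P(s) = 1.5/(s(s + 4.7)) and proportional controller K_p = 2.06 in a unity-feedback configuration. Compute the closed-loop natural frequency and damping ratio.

ω_n = 1.76 rad/s, ζ = 1.34

The closed-loop denominator is s(s+4.7) + 2.06·1.5 = s² + 4.7s + 3.09.
So ω_n² = 3.09 ⇒ ω_n = 1.758 rad/s, and ζ = 4.7/(2ω_n) = 1.34.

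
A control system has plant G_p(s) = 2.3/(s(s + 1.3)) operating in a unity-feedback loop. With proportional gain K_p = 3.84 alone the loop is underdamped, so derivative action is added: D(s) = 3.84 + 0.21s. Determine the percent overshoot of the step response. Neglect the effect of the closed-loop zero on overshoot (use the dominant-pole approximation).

37.2%

Forward path: (3.84 + 0.21s)·2.3/(s(s+1.3)). The closed-loop characteristic equation is s² + (1.3 + 2.3·0.21)s + 2.3·3.84 = 0.
That is s² + 1.783s + 8.832 = 0, so ω_n = 2.972 rad/s and ζ = 1.783/(2·2.972) = 0.3.
%OS = 100·exp(−πζ/√(1−ζ²)) = 37.2%.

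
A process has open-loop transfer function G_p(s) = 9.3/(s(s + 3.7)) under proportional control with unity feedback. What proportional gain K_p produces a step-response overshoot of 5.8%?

K_p = 0.816

From %OS = 100·exp(−πζ/√(1−ζ²)) = 5.8%, ζ = −ln(0.058)/√(π²+ln²(0.058)) = 0.6716.
Characteristic equation s² + 3.7s + 9.3K_p = 0 gives ζ = 3.7/(2√(9.3K_p)).
Setting ζ = 0.6716: √(9.3K_p) = 3.7/(2·0.6716) = 2.755, so K_p = 7.589/9.3 = 0.816.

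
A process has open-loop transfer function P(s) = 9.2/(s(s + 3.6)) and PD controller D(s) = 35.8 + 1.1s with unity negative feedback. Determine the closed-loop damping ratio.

Forward path: (35.8 + 1.1s)·9.2/(s(s+3.6)). The closed-loop characteristic equation is s² + (3.6 + 9.2·1.1)s + 9.2·35.8 = 0.
That is s² + 13.72s + 329.4 = 0, so ω_n = 18.15 rad/s and ζ = 13.72/(2·18.15) = 0.378.

ζ = 0.378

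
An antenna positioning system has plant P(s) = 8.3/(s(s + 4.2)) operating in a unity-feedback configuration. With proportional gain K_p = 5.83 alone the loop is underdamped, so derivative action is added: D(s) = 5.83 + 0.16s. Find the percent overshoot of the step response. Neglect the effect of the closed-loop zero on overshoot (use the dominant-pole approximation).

25.7%

Forward path: (5.83 + 0.16s)·8.3/(s(s+4.2)). The closed-loop characteristic equation is s² + (4.2 + 8.3·0.16)s + 8.3·5.83 = 0.
That is s² + 5.528s + 48.39 = 0, so ω_n = 6.956 rad/s and ζ = 5.528/(2·6.956) = 0.3973.
%OS = 100·exp(−πζ/√(1−ζ²)) = 25.7%.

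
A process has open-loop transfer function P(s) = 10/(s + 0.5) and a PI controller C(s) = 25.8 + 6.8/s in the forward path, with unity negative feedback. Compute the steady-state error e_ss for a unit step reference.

0

The open loop C(s)P(s) has a pole at the origin (type 1), so the static position error constant is infinite and e_ss = 1/(1+∞) = 0.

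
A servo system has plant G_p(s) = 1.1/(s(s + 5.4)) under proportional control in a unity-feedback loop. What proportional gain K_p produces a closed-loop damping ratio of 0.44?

Closed-loop characteristic equation: s² + 5.4s + K_p·1.1 = 0.
So ω_n = √(1.1K_p) and 2ζω_n = 5.4, giving ζ = 5.4/(2√(1.1K_p)).
Setting ζ = 0.44: √(1.1K_p) = 5.4/(2·0.44) = 6.136, so K_p = 37.65/1.1 = 34.2.

K_p = 34.2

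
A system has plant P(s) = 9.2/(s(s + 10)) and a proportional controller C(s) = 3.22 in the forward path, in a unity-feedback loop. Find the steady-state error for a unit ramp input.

The loop has one pole at the origin (type 1). Velocity error constant K_v = lim_{s→0} s·C(s)P(s) = 3.22·9.2/10 = 2.962.
Steady-state error to a unit ramp: e_ss = 1/K_v = 0.338.

0.338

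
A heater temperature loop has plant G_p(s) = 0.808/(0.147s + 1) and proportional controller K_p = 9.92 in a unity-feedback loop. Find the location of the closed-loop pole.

s = -61.33

Closed loop: T(s) = K_p·G_p/(1+K_p·G_p) = 8.015/(0.147s + 1 + 8.015), with pole at s = −(1 + 8.015)/0.147 = −61.33.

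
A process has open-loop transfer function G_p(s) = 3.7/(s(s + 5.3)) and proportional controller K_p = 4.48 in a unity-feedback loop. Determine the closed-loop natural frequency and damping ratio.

ω_n = 4.07 rad/s, ζ = 0.651

With unity feedback the closed-loop characteristic equation is s² + 5.3s + 4.48·3.7 = s² + 5.3s + 16.58 = 0.
Matching s² + 2ζω_n s + ω_n²: ω_n = √16.58 = 4.071 rad/s and 2ζω_n = 5.3, so ζ = 5.3/(2·4.071) = 0.651.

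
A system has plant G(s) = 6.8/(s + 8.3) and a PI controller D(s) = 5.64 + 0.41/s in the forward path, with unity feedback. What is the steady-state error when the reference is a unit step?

The open loop D(s)G(s) has a pole at the origin (type 1), so the static position error constant is infinite and e_ss = 1/(1+∞) = 0.

0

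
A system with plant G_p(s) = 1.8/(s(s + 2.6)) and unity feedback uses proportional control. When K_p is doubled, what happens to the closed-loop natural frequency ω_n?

ω_n = √(1.8·K_p), which grows with K_p.

increase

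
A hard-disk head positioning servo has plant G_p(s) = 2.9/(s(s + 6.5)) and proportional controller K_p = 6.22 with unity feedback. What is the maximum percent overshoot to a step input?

2.39%

Closed-loop characteristic equation: s² + 6.5s + 18.04 = 0, so ω_n = 4.247 rad/s and ζ = 6.5/(2·4.247) = 0.7652.
%OS = 100·exp(−πζ/√(1−ζ²)) = 100·exp(−π·0.7652/√0.4144) = 2.39%.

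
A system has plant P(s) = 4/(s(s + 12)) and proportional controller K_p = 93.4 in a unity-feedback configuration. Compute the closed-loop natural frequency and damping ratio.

ω_n = 19.3 rad/s, ζ = 0.31

The closed-loop denominator is s(s+12) + 93.4·4 = s² + 12s + 373.6.
So ω_n² = 373.6 ⇒ ω_n = 19.33 rad/s, and ζ = 12/(2ω_n) = 0.31.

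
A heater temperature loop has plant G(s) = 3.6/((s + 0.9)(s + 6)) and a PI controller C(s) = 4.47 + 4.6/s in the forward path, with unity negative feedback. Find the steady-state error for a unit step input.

The open loop C(s)G(s) has a pole at the origin (type 1), so the static position error constant is infinite and e_ss = 1/(1+∞) = 0.

0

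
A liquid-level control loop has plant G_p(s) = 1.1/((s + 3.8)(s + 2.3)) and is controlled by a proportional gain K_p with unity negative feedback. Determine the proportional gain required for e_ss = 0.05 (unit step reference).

Steady-state error for a unit step on this type-0 loop is 1/(1 + K_p·G_p(0)).
G_p(0) = 0.1259. Require 1/(1 + K_p·0.1259) = 0.05, so 1 + 0.1259·K_p = 20.
K_p = (20 − 1)/0.1259 = 151.

K_p = 151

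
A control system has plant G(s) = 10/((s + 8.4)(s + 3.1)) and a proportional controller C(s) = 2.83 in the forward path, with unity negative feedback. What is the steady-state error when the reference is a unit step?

0.479

The loop is type 0. Static position error constant K_pos = C(0)·G(0) = 2.83·0.384 = 1.087.
Steady-state error to a unit step: e_ss = 1/(1+K_pos) = 1/2.087 = 0.479.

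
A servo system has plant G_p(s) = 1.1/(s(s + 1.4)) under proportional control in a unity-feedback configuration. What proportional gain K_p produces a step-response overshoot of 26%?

K_p = 2.87

From %OS = 100·exp(−πζ/√(1−ζ²)) = 26%, ζ = −ln(0.26)/√(π²+ln²(0.26)) = 0.3941.
Characteristic equation s² + 1.4s + 1.1K_p = 0 gives ζ = 1.4/(2√(1.1K_p)).
Setting ζ = 0.3941: √(1.1K_p) = 1.4/(2·0.3941) = 1.776, so K_p = 3.155/1.1 = 2.87.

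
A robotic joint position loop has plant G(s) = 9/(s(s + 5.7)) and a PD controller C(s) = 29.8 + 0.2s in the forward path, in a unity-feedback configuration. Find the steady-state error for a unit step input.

The open loop C(s)G(s) has a pole at the origin (type 1), so the static position error constant is infinite and e_ss = 1/(1+∞) = 0.

0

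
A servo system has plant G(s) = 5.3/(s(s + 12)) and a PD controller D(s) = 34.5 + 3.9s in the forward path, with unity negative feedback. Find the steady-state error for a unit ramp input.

The loop has one pole at the origin (type 1). Velocity error constant K_v = lim_{s→0} s·D(s)G(s) = 34.5·5.3/12 = 15.24.
Steady-state error to a unit ramp: e_ss = 1/K_v = 0.0656.

0.0656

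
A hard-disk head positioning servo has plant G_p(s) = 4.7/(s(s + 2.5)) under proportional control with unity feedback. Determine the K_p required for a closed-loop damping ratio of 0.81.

K_p = 0.507

Closed-loop characteristic equation: s² + 2.5s + K_p·4.7 = 0.
So ω_n = √(4.7K_p) and 2ζω_n = 2.5, giving ζ = 2.5/(2√(4.7K_p)).
Setting ζ = 0.81: √(4.7K_p) = 2.5/(2·0.81) = 1.543, so K_p = 2.381/4.7 = 0.507.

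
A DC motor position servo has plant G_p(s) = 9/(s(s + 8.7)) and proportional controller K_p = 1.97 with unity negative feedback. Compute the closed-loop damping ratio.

ζ = 1.03

With unity feedback the closed-loop characteristic equation is s² + 8.7s + 1.97·9 = s² + 8.7s + 17.73 = 0.
Matching s² + 2ζω_n s + ω_n²: ω_n = √17.73 = 4.211 rad/s and 2ζω_n = 8.7, so ζ = 8.7/(2·4.211) = 1.03.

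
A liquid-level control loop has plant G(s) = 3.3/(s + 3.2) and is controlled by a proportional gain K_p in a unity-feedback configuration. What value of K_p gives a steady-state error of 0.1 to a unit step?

The loop is type 0, so e_ss(step) = 1/(1 + K_pos) with K_pos = K_p·G(0).
G(0) = 1.031. Require 1/(1 + K_p·1.031) = 0.1, so 1 + 1.031·K_p = 10.
K_p = (10 − 1)/1.031 = 8.73.

K_p = 8.73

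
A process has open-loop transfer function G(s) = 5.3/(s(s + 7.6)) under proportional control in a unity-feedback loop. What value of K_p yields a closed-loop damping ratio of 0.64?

K_p = 6.65

Closed-loop characteristic equation: s² + 7.6s + K_p·5.3 = 0.
So ω_n = √(5.3K_p) and 2ζω_n = 7.6, giving ζ = 7.6/(2√(5.3K_p)).
Setting ζ = 0.64: √(5.3K_p) = 7.6/(2·0.64) = 5.938, so K_p = 35.25/5.3 = 6.65.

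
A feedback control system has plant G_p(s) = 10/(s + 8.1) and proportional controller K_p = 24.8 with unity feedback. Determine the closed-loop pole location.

Closed-loop transfer function: T(s) = K_p·G_p(s)/(1 + K_p·G_p(s)) = 248/(s + 8.1 + 248) = 248/(s + 256.1).
The closed-loop pole is at s = −256.1.

s = -256.1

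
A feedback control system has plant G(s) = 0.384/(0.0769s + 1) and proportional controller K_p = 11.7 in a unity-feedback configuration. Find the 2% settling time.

Closed loop: T(s) = K_p·G/(1+K_p·G) = 4.493/(0.0769s + 1 + 4.493), with pole at s = −(1 + 4.493)/0.0769 = −71.43.
τ = 1/71.43 = 0.014 s, so 2% settling time ≈ 4τ = 0.056 s.

T_s ≈ 0.056 s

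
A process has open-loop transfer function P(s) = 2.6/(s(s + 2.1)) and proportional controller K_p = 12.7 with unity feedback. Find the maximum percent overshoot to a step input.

55.8%

Closed-loop characteristic equation: s² + 2.1s + 33.02 = 0, so ω_n = 5.746 rad/s and ζ = 2.1/(2·5.746) = 0.1827.
%OS = 100·exp(−πζ/√(1−ζ²)) = 100·exp(−π·0.1827/√0.9666) = 55.8%.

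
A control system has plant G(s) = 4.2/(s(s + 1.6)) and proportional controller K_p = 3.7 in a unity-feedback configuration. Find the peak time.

T_p = 0.814 s

From 1 + K_pG(s) = 0: s² + 1.6s + 15.54 = 0 ⇒ ω_n = 3.942, ζ = 0.2029.
Damped frequency ω_d = ω_n√(1−ζ²) = 3.86 rad/s, so peak time T_p = π/ω_d = 0.814 s.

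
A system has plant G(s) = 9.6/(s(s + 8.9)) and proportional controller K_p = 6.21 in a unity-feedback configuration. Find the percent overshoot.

10.9%

From 1 + K_pG(s) = 0: s² + 8.9s + 59.62 = 0 ⇒ ω_n = 7.721, ζ = 0.5763.
%OS = 100·exp(−πζ/√(1−ζ²)) = 100·exp(−π·0.5763/√0.6678) = 10.9%.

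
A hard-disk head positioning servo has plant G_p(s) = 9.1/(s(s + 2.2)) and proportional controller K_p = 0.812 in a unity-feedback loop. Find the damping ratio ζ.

The closed-loop denominator is s(s+2.2) + 0.812·9.1 = s² + 2.2s + 7.389.
Matching s² + 2ζω_n s + ω_n²: ω_n = √7.389 = 2.718 rad/s and 2ζω_n = 2.2, so ζ = 2.2/(2·2.718) = 0.405.

ζ = 0.405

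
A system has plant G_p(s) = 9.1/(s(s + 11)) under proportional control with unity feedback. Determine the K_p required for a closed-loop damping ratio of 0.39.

Closed-loop characteristic equation: s² + 11s + K_p·9.1 = 0.
So ω_n = √(9.1K_p) and 2ζω_n = 11, giving ζ = 11/(2√(9.1K_p)).
Setting ζ = 0.39: √(9.1K_p) = 11/(2·0.39) = 14.1, so K_p = 198.9/9.1 = 21.9.

K_p = 21.9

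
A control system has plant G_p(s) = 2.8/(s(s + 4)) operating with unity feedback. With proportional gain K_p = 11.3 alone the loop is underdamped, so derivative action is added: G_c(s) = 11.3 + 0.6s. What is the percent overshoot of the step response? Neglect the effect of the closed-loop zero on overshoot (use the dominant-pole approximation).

Forward path: (11.3 + 0.6s)·2.8/(s(s+4)). The closed-loop characteristic equation is s² + (4 + 2.8·0.6)s + 2.8·11.3 = 0.
That is s² + 5.68s + 31.64 = 0, so ω_n = 5.625 rad/s and ζ = 5.68/(2·5.625) = 0.5049.
%OS = 100·exp(−πζ/√(1−ζ²)) = 15.9%.

15.9%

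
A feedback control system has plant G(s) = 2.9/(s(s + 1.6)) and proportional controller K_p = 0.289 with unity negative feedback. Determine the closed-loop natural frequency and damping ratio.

With unity feedback the closed-loop characteristic equation is s² + 1.6s + 0.289·2.9 = s² + 1.6s + 0.8381 = 0.
Matching s² + 2ζω_n s + ω_n²: ω_n = √0.8381 = 0.9155 rad/s and 2ζω_n = 1.6, so ζ = 1.6/(2·0.9155) = 0.874.

ω_n = 0.915 rad/s, ζ = 0.874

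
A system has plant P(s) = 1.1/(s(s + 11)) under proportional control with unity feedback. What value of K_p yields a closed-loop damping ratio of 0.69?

Closed-loop characteristic equation: s² + 11s + K_p·1.1 = 0.
So ω_n = √(1.1K_p) and 2ζω_n = 11, giving ζ = 11/(2√(1.1K_p)).
Setting ζ = 0.69: √(1.1K_p) = 11/(2·0.69) = 7.971, so K_p = 63.54/1.1 = 57.8.

K_p = 57.8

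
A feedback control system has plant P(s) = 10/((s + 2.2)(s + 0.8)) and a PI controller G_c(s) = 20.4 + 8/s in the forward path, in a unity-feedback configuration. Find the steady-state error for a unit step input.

The open loop G_c(s)P(s) has a pole at the origin (type 1), so the static position error constant is infinite and e_ss = 1/(1+∞) = 0.

0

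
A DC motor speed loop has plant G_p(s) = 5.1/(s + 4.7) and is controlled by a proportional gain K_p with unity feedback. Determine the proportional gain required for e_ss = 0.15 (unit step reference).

For a type-0 loop with proportional control, e_ss = 1/(1 + K_p·G_p(0)).
G_p(0) = 1.085. Require 1/(1 + K_p·1.085) = 0.15, so 1 + 1.085·K_p = 6.667.
K_p = (6.667 − 1)/1.085 = 5.22.

K_p = 5.22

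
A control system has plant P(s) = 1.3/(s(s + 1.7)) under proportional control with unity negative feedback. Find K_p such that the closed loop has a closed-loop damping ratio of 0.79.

Closed-loop characteristic equation: s² + 1.7s + K_p·1.3 = 0.
So ω_n = √(1.3K_p) and 2ζω_n = 1.7, giving ζ = 1.7/(2√(1.3K_p)).
Setting ζ = 0.79: √(1.3K_p) = 1.7/(2·0.79) = 1.076, so K_p = 1.158/1.3 = 0.891.

K_p = 0.891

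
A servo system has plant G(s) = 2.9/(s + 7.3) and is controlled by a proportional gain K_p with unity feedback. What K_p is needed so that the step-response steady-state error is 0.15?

The loop is type 0, so e_ss(step) = 1/(1 + K_pos) with K_pos = K_p·G(0).
G(0) = 0.3973. Require 1/(1 + K_p·0.3973) = 0.15, so 1 + 0.3973·K_p = 6.667.
K_p = (6.667 − 1)/0.3973 = 14.3.

K_p = 14.3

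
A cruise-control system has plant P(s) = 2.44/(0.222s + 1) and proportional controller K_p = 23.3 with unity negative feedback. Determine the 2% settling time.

Closed loop: T(s) = K_p·P/(1+K_p·P) = 56.85/(0.222s + 1 + 56.85), with pole at s = −(1 + 56.85)/0.222 = −260.6.
τ = 1/260.6 = 0.003837 s, so 2% settling time ≈ 4τ = 0.0153 s.

T_s ≈ 0.0153 s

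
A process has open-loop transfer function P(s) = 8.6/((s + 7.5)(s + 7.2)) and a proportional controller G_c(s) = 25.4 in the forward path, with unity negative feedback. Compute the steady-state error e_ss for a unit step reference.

0.198

The loop is type 0. Static position error constant K_pos = G_c(0)·P(0) = 25.4·0.1593 = 4.045.
Steady-state error to a unit step: e_ss = 1/(1+K_pos) = 1/5.045 = 0.198.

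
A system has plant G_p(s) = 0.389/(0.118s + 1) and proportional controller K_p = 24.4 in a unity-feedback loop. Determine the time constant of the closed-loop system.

Closed loop: T(s) = K_p·G_p/(1+K_p·G_p) = 9.492/(0.118s + 1 + 9.492), with pole at s = −(1 + 9.492)/0.118 = −88.91.
Closed-loop time constant τ = 1/88.91 = 0.0112 s.

τ = 0.0112 s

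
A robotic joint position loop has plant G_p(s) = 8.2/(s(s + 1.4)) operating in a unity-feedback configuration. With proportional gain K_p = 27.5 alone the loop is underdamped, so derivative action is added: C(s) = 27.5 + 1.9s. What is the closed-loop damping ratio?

ζ = 0.565

Forward path: (27.5 + 1.9s)·8.2/(s(s+1.4)). The closed-loop characteristic equation is s² + (1.4 + 8.2·1.9)s + 8.2·27.5 = 0.
That is s² + 16.98s + 225.5 = 0, so ω_n = 15.02 rad/s and ζ = 16.98/(2·15.02) = 0.5654.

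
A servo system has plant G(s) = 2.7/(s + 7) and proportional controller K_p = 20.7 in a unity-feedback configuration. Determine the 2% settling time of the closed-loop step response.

Closed-loop transfer function: T(s) = K_p·G(s)/(1 + K_p·G(s)) = 55.89/(s + 7 + 55.89) = 55.89/(s + 62.89).
Time constant τ = 1/62.89 = 0.0159 s, so the 2% settling time is about 4τ = 0.0636 s.

T_s ≈ 0.0636 s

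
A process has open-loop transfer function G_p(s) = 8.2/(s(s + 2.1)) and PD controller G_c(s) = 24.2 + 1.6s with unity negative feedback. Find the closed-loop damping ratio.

ζ = 0.54

Forward path: (24.2 + 1.6s)·8.2/(s(s+2.1)). The closed-loop characteristic equation is s² + (2.1 + 8.2·1.6)s + 8.2·24.2 = 0.
That is s² + 15.22s + 198.4 = 0, so ω_n = 14.09 rad/s and ζ = 15.22/(2·14.09) = 0.5402.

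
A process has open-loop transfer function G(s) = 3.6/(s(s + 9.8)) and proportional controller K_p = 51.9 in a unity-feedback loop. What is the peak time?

From 1 + K_pG(s) = 0: s² + 9.8s + 186.8 = 0 ⇒ ω_n = 13.67, ζ = 0.3585.
Damped frequency ω_d = ω_n√(1−ζ²) = 12.76 rad/s, so peak time T_p = π/ω_d = 0.246 s.

T_p = 0.246 s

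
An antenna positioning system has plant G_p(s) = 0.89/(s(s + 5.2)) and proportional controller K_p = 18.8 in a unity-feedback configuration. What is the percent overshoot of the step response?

Closed-loop characteristic equation: s² + 5.2s + 16.73 = 0, so ω_n = 4.09 rad/s and ζ = 5.2/(2·4.09) = 0.6356.
%OS = 100·exp(−πζ/√(1−ζ²)) = 100·exp(−π·0.6356/√0.596) = 7.53%.

7.53%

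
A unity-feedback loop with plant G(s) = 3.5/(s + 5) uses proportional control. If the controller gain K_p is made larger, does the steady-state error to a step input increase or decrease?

decrease

e_ss = 1/(1 + K_p·G(0)); a larger K_p raises the denominator, so e_ss decreases.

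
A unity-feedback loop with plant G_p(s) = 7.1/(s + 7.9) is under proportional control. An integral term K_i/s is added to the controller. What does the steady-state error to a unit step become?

0

Adding integral action puts a pole at s = 0 in the forward path, raising the system type to 1; a type-1 loop has zero steady-state error to a step.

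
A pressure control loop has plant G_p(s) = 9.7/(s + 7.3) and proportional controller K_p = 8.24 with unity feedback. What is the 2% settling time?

T_s ≈ 0.0459 s

Closed-loop transfer function: T(s) = K_p·G_p(s)/(1 + K_p·G_p(s)) = 79.93/(s + 7.3 + 79.93) = 79.93/(s + 87.23).
Time constant τ = 1/87.23 = 0.01146 s, so the 2% settling time is about 4τ = 0.0459 s.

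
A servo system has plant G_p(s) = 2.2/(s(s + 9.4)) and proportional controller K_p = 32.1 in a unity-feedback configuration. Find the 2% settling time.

The closed-loop denominator s² + 9.4s + 70.62 gives ω_n = √70.62 = 8.404 and ζ = 9.4/(2ω_n) = 0.5593.
2% settling time T_s ≈ 4/(ζω_n) = 4/4.7 = 0.851 s.

T_s ≈ 0.851 s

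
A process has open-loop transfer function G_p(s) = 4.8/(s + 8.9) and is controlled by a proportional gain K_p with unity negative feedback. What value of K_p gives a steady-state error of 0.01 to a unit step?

K_p = 184

Steady-state error for a unit step on this type-0 loop is 1/(1 + K_p·G_p(0)).
G_p(0) = 0.5393. Require 1/(1 + K_p·0.5393) = 0.01, so 1 + 0.5393·K_p = 100.
K_p = (100 − 1)/0.5393 = 184.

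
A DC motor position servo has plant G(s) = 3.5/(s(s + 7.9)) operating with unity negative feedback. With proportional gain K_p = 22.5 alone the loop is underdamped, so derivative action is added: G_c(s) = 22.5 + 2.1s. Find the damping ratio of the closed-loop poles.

ζ = 0.859

Forward path: (22.5 + 2.1s)·3.5/(s(s+7.9)). The closed-loop characteristic equation is s² + (7.9 + 3.5·2.1)s + 3.5·22.5 = 0.
That is s² + 15.25s + 78.75 = 0, so ω_n = 8.874 rad/s and ζ = 15.25/(2·8.874) = 0.8592.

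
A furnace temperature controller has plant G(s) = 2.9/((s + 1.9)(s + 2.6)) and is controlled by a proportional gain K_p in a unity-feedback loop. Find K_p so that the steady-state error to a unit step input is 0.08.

For a type-0 loop with proportional control, e_ss = 1/(1 + K_p·G(0)).
G(0) = 0.587. Require 1/(1 + K_p·0.587) = 0.08, so 1 + 0.587·K_p = 12.5.
K_p = (12.5 − 1)/0.587 = 19.6.

K_p = 19.6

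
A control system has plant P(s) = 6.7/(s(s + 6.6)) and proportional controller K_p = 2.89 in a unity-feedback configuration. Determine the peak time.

From 1 + K_pP(s) = 0: s² + 6.6s + 19.36 = 0 ⇒ ω_n = 4.4, ζ = 0.7499.
Damped frequency ω_d = ω_n√(1−ζ²) = 2.911 rad/s, so peak time T_p = π/ω_d = 1.08 s.

T_p = 1.08 s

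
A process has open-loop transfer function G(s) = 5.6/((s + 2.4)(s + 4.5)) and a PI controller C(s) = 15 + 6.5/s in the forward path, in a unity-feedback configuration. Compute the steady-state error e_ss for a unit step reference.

0

The open loop C(s)G(s) has a pole at the origin (type 1), so the static position error constant is infinite and e_ss = 1/(1+∞) = 0.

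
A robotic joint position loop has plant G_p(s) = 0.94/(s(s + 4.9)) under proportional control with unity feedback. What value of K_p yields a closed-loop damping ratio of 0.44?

Closed-loop characteristic equation: s² + 4.9s + K_p·0.94 = 0.
So ω_n = √(0.94K_p) and 2ζω_n = 4.9, giving ζ = 4.9/(2√(0.94K_p)).
Setting ζ = 0.44: √(0.94K_p) = 4.9/(2·0.44) = 5.568, so K_p = 31/0.94 = 33.

K_p = 33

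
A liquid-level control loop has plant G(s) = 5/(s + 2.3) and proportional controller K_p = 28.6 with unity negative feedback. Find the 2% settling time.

Closed-loop transfer function: T(s) = K_p·G(s)/(1 + K_p·G(s)) = 143/(s + 2.3 + 143) = 143/(s + 145.3).
Time constant τ = 1/145.3 = 0.006882 s, so the 2% settling time is about 4τ = 0.0275 s.

T_s ≈ 0.0275 s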